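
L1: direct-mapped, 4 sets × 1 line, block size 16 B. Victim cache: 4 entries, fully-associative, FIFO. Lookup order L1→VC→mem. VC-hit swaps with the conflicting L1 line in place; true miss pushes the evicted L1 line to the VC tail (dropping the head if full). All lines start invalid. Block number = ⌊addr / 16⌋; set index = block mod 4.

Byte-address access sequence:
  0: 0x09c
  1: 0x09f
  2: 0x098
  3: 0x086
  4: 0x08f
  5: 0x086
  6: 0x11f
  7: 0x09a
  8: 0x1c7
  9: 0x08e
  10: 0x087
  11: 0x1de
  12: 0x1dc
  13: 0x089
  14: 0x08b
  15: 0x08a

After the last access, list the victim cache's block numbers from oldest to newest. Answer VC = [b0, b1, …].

  [0] addr=0x9c blk=9 s=1: MISS | VC []
  [1] addr=0x9f blk=9 s=1: L1-HIT | VC []
  [2] addr=0x98 blk=9 s=1: L1-HIT | VC []
  [3] addr=0x86 blk=8 s=0: MISS | VC []
  [4] addr=0x8f blk=8 s=0: L1-HIT | VC []
  [5] addr=0x86 blk=8 s=0: L1-HIT | VC []
  [6] addr=0x11f blk=17 s=1: MISS | VC [9]
  [7] addr=0x9a blk=9 s=1: VC-HIT | VC [17]
  [8] addr=0x1c7 blk=28 s=0: MISS | VC [17, 8]
  [9] addr=0x8e blk=8 s=0: VC-HIT | VC [17, 28]
  [10] addr=0x87 blk=8 s=0: L1-HIT | VC [17, 28]
  [11] addr=0x1de blk=29 s=1: MISS | VC [17, 28, 9]
  [12] addr=0x1dc blk=29 s=1: L1-HIT | VC [17, 28, 9]
  [13] addr=0x89 blk=8 s=0: L1-HIT | VC [17, 28, 9]
  [14] addr=0x8b blk=8 s=0: L1-HIT | VC [17, 28, 9]
  [15] addr=0x8a blk=8 s=0: L1-HIT | VC [17, 28, 9]

VC = [17, 28, 9]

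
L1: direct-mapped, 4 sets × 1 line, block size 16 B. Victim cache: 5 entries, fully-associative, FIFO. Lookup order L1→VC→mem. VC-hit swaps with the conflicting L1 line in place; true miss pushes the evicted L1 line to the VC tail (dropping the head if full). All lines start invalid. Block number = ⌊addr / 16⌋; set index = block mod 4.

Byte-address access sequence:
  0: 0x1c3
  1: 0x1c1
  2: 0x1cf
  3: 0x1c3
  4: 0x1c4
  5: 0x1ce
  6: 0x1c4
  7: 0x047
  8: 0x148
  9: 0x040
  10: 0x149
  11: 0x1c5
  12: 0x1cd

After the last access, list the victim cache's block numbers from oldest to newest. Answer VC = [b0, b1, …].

#0 0x1c3→b28/s0 MISS; vc=[]
#1 0x1c1→b28/s0 L1-HIT; vc=[]
#2 0x1cf→b28/s0 L1-HIT; vc=[]
#3 0x1c3→b28/s0 L1-HIT; vc=[]
#4 0x1c4→b28/s0 L1-HIT; vc=[]
#5 0x1ce→b28/s0 L1-HIT; vc=[]
#6 0x1c4→b28/s0 L1-HIT; vc=[]
#7 0x47→b4/s0 MISS; vc=[28]
#8 0x148→b20/s0 MISS; vc=[28,4]
#9 0x40→b4/s0 VC-HIT; vc=[28,20]
#10 0x149→b20/s0 VC-HIT; vc=[28,4]
#11 0x1c5→b28/s0 VC-HIT; vc=[20,4]
#12 0x1cd→b28/s0 L1-HIT; vc=[20,4]

VC = [20, 4]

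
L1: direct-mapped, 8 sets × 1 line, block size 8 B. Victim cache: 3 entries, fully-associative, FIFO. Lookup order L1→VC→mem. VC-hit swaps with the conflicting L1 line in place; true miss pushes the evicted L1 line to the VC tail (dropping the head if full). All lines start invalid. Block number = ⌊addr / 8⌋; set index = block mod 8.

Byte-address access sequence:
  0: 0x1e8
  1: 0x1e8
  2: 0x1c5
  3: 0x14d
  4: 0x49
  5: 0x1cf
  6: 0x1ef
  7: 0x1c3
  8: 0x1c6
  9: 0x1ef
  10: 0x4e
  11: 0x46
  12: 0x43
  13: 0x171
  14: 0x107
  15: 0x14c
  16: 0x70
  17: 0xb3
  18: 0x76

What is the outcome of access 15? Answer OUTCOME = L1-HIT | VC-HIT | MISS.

OUTCOME = MISS

0: 0x1e8 (blk 61, set 5) → MISS  vc=[]
1: 0x1e8 (blk 61, set 5) → L1-HIT  vc=[]
2: 0x1c5 (blk 56, set 0) → MISS  vc=[]
3: 0x14d (blk 41, set 1) → MISS  vc=[]
4: 0x49 (blk 9, set 1) → MISS  vc=[41]
5: 0x1cf (blk 57, set 1) → MISS  vc=[41, 9]
6: 0x1ef (blk 61, set 5) → L1-HIT  vc=[41, 9]
7: 0x1c3 (blk 56, set 0) → L1-HIT  vc=[41, 9]
8: 0x1c6 (blk 56, set 0) → L1-HIT  vc=[41, 9]
9: 0x1ef (blk 61, set 5) → L1-HIT  vc=[41, 9]
10: 0x4e (blk 9, set 1) → VC-HIT  vc=[41, 57]
11: 0x46 (blk 8, set 0) → MISS  vc=[41, 57, 56]
12: 0x43 (blk 8, set 0) → L1-HIT  vc=[41, 57, 56]
13: 0x171 (blk 46, set 6) → MISS  vc=[41, 57, 56]
14: 0x107 (blk 32, set 0) → MISS  vc=[57, 56, 8]
15: 0x14c (blk 41, set 1) → MISS  vc=[56, 8, 9]
16: 0x70 (blk 14, set 6) → MISS  vc=[8, 9, 46]
17: 0xb3 (blk 22, set 6) → MISS  vc=[9, 46, 14]
18: 0x76 (blk 14, set 6) → VC-HIT  vc=[9, 46, 22]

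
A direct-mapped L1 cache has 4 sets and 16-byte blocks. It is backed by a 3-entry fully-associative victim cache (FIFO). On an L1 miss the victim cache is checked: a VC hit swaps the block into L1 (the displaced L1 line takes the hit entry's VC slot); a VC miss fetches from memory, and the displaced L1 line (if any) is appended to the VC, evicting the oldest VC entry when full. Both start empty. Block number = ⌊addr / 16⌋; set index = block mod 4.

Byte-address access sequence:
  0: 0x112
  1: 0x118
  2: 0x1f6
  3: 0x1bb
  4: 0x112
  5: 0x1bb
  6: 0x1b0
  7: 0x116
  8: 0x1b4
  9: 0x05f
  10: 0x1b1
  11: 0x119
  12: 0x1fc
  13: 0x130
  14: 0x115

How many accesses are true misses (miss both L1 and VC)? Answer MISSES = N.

MISSES = 5

#0 0x112→b17/s1 MISS; vc=[]
#1 0x118→b17/s1 L1-HIT; vc=[]
#2 0x1f6→b31/s3 MISS; vc=[]
#3 0x1bb→b27/s3 MISS; vc=[31]
#4 0x112→b17/s1 L1-HIT; vc=[31]
#5 0x1bb→b27/s3 L1-HIT; vc=[31]
#6 0x1b0→b27/s3 L1-HIT; vc=[31]
#7 0x116→b17/s1 L1-HIT; vc=[31]
#8 0x1b4→b27/s3 L1-HIT; vc=[31]
#9 0x5f→b5/s1 MISS; vc=[31,17]
#10 0x1b1→b27/s3 L1-HIT; vc=[31,17]
#11 0x119→b17/s1 VC-HIT; vc=[31,5]
#12 0x1fc→b31/s3 VC-HIT; vc=[27,5]
#13 0x130→b19/s3 MISS; vc=[27,5,31]
#14 0x115→b17/s1 L1-HIT; vc=[27,5,31]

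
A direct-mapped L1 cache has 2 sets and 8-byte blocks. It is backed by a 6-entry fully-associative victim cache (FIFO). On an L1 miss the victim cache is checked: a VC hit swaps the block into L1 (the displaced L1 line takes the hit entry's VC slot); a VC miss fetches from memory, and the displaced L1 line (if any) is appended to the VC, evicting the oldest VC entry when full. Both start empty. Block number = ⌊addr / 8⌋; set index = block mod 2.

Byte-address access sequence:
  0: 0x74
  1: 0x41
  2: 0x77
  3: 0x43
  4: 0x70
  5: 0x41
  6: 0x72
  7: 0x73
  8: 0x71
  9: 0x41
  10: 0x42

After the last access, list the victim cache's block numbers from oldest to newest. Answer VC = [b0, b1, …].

#0 0x74→b14/s0 MISS; vc=[]
#1 0x41→b8/s0 MISS; vc=[14]
#2 0x77→b14/s0 VC-HIT; vc=[8]
#3 0x43→b8/s0 VC-HIT; vc=[14]
#4 0x70→b14/s0 VC-HIT; vc=[8]
#5 0x41→b8/s0 VC-HIT; vc=[14]
#6 0x72→b14/s0 VC-HIT; vc=[8]
#7 0x73→b14/s0 L1-HIT; vc=[8]
#8 0x71→b14/s0 L1-HIT; vc=[8]
#9 0x41→b8/s0 VC-HIT; vc=[14]
#10 0x42→b8/s0 L1-HIT; vc=[14]

VC = [14]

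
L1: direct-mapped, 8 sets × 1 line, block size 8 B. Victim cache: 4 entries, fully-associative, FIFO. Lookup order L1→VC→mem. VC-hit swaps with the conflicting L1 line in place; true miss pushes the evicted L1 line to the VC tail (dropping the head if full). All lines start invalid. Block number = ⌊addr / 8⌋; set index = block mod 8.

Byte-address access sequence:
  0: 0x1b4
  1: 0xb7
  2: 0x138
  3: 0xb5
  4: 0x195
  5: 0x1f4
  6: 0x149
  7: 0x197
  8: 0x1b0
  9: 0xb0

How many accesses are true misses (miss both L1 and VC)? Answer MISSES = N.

0: 0x1b4 (blk 54, set 6) → MISS  vc=[]
1: 0xb7 (blk 22, set 6) → MISS  vc=[54]
2: 0x138 (blk 39, set 7) → MISS  vc=[54]
3: 0xb5 (blk 22, set 6) → L1-HIT  vc=[54]
4: 0x195 (blk 50, set 2) → MISS  vc=[54]
5: 0x1f4 (blk 62, set 6) → MISS  vc=[54, 22]
6: 0x149 (blk 41, set 1) → MISS  vc=[54, 22]
7: 0x197 (blk 50, set 2) → L1-HIT  vc=[54, 22]
8: 0x1b0 (blk 54, set 6) → VC-HIT  vc=[62, 22]
9: 0xb0 (blk 22, set 6) → VC-HIT  vc=[62, 54]

MISSES = 6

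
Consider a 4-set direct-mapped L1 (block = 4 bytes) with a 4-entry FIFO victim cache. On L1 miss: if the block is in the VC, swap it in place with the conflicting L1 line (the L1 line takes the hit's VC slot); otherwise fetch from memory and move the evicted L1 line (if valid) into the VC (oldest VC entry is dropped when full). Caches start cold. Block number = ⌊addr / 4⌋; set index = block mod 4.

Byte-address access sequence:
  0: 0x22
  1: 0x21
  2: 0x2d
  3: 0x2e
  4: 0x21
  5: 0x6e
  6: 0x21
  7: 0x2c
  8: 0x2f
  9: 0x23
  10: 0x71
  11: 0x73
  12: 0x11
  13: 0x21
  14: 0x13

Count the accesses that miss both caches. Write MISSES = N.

#0 0x22→b8/s0 MISS; vc=[]
#1 0x21→b8/s0 L1-HIT; vc=[]
#2 0x2d→b11/s3 MISS; vc=[]
#3 0x2e→b11/s3 L1-HIT; vc=[]
#4 0x21→b8/s0 L1-HIT; vc=[]
#5 0x6e→b27/s3 MISS; vc=[11]
#6 0x21→b8/s0 L1-HIT; vc=[11]
#7 0x2c→b11/s3 VC-HIT; vc=[27]
#8 0x2f→b11/s3 L1-HIT; vc=[27]
#9 0x23→b8/s0 L1-HIT; vc=[27]
#10 0x71→b28/s0 MISS; vc=[27,8]
#11 0x73→b28/s0 L1-HIT; vc=[27,8]
#12 0x11→b4/s0 MISS; vc=[27,8,28]
#13 0x21→b8/s0 VC-HIT; vc=[27,4,28]
#14 0x13→b4/s0 VC-HIT; vc=[27,8,28]

MISSES = 5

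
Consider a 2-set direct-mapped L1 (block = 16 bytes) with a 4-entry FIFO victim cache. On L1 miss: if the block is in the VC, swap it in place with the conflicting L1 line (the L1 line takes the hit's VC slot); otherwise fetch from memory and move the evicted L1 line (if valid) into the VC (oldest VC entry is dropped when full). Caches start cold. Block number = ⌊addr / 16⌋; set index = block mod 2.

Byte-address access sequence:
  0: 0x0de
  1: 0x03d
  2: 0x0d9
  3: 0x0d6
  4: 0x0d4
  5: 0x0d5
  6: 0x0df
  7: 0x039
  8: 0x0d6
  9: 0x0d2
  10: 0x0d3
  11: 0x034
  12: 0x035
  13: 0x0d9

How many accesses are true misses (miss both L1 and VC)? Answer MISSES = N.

MISSES = 2

  [0] addr=0xde blk=13 s=1: MISS | VC []
  [1] addr=0x3d blk=3 s=1: MISS | VC [13]
  [2] addr=0xd9 blk=13 s=1: VC-HIT | VC [3]
  [3] addr=0xd6 blk=13 s=1: L1-HIT | VC [3]
  [4] addr=0xd4 blk=13 s=1: L1-HIT | VC [3]
  [5] addr=0xd5 blk=13 s=1: L1-HIT | VC [3]
  [6] addr=0xdf blk=13 s=1: L1-HIT | VC [3]
  [7] addr=0x39 blk=3 s=1: VC-HIT | VC [13]
  [8] addr=0xd6 blk=13 s=1: VC-HIT | VC [3]
  [9] addr=0xd2 blk=13 s=1: L1-HIT | VC [3]
  [10] addr=0xd3 blk=13 s=1: L1-HIT | VC [3]
  [11] addr=0x34 blk=3 s=1: VC-HIT | VC [13]
  [12] addr=0x35 blk=3 s=1: L1-HIT | VC [13]
  [13] addr=0xd9 blk=13 s=1: VC-HIT | VC [3]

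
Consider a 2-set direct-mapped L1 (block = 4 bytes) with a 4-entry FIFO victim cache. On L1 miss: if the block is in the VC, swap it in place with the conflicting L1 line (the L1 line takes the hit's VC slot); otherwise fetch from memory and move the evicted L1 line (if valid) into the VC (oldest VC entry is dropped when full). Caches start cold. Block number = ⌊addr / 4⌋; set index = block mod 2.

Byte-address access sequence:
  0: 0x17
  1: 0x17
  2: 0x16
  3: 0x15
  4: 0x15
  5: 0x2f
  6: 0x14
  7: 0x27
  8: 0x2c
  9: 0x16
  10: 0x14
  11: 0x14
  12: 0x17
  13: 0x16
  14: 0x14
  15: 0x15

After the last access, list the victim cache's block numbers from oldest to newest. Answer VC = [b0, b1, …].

  [0] addr=0x17 blk=5 s=1: MISS | VC []
  [1] addr=0x17 blk=5 s=1: L1-HIT | VC []
  [2] addr=0x16 blk=5 s=1: L1-HIT | VC []
  [3] addr=0x15 blk=5 s=1: L1-HIT | VC []
  [4] addr=0x15 blk=5 s=1: L1-HIT | VC []
  [5] addr=0x2f blk=11 s=1: MISS | VC [5]
  [6] addr=0x14 blk=5 s=1: VC-HIT | VC [11]
  [7] addr=0x27 blk=9 s=1: MISS | VC [11, 5]
  [8] addr=0x2c blk=11 s=1: VC-HIT | VC [9, 5]
  [9] addr=0x16 blk=5 s=1: VC-HIT | VC [9, 11]
  [10] addr=0x14 blk=5 s=1: L1-HIT | VC [9, 11]
  [11] addr=0x14 blk=5 s=1: L1-HIT | VC [9, 11]
  [12] addr=0x17 blk=5 s=1: L1-HIT | VC [9, 11]
  [13] addr=0x16 blk=5 s=1: L1-HIT | VC [9, 11]
  [14] addr=0x14 blk=5 s=1: L1-HIT | VC [9, 11]
  [15] addr=0x15 blk=5 s=1: L1-HIT | VC [9, 11]

VC = [9, 11]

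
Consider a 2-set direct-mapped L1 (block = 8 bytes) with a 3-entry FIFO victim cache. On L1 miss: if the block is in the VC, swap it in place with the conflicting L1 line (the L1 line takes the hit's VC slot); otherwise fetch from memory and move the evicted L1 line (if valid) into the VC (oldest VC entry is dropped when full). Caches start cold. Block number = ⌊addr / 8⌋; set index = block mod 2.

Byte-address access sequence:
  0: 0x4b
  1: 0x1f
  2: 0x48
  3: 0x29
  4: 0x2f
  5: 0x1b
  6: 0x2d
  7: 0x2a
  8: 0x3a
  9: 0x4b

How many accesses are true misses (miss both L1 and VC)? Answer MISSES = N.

0: 0x4b (blk 9, set 1) → MISS  vc=[]
1: 0x1f (blk 3, set 1) → MISS  vc=[9]
2: 0x48 (blk 9, set 1) → VC-HIT  vc=[3]
3: 0x29 (blk 5, set 1) → MISS  vc=[3, 9]
4: 0x2f (blk 5, set 1) → L1-HIT  vc=[3, 9]
5: 0x1b (blk 3, set 1) → VC-HIT  vc=[5, 9]
6: 0x2d (blk 5, set 1) → VC-HIT  vc=[3, 9]
7: 0x2a (blk 5, set 1) → L1-HIT  vc=[3, 9]
8: 0x3a (blk 7, set 1) → MISS  vc=[3, 9, 5]
9: 0x4b (blk 9, set 1) → VC-HIT  vc=[3, 7, 5]

MISSES = 4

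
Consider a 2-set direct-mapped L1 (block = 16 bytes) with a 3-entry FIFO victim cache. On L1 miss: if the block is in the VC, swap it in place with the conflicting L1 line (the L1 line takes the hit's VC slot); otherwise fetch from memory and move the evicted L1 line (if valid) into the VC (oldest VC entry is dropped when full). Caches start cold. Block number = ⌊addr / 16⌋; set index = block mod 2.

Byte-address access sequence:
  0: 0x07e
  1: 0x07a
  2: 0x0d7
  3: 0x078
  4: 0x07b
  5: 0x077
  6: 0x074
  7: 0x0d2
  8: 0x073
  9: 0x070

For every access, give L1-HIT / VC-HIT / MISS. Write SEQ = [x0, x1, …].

#0 0x7e→b7/s1 MISS; vc=[]
#1 0x7a→b7/s1 L1-HIT; vc=[]
#2 0xd7→b13/s1 MISS; vc=[7]
#3 0x78→b7/s1 VC-HIT; vc=[13]
#4 0x7b→b7/s1 L1-HIT; vc=[13]
#5 0x77→b7/s1 L1-HIT; vc=[13]
#6 0x74→b7/s1 L1-HIT; vc=[13]
#7 0xd2→b13/s1 VC-HIT; vc=[7]
#8 0x73→b7/s1 VC-HIT; vc=[13]
#9 0x70→b7/s1 L1-HIT; vc=[13]

SEQ = [MISS, L1-HIT, MISS, VC-HIT, L1-HIT, L1-HIT, L1-HIT, VC-HIT, VC-HIT, L1-HIT]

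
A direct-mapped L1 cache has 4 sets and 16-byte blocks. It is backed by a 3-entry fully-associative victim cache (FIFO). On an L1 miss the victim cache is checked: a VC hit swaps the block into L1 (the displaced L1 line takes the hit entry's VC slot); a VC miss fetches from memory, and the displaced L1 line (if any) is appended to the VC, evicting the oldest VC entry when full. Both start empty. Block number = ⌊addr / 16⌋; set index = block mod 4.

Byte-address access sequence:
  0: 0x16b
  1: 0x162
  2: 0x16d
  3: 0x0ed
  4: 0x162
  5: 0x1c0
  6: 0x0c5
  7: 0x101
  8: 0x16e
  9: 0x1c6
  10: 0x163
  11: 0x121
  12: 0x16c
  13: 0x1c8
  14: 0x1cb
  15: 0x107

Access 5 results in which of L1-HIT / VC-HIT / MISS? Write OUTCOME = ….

OUTCOME = MISS

  [0] addr=0x16b blk=22 s=2: MISS | VC []
  [1] addr=0x162 blk=22 s=2: L1-HIT | VC []
  [2] addr=0x16d blk=22 s=2: L1-HIT | VC []
  [3] addr=0xed blk=14 s=2: MISS | VC [22]
  [4] addr=0x162 blk=22 s=2: VC-HIT | VC [14]
  [5] addr=0x1c0 blk=28 s=0: MISS | VC [14]
  [6] addr=0xc5 blk=12 s=0: MISS | VC [14, 28]
  [7] addr=0x101 blk=16 s=0: MISS | VC [14, 28, 12]
  [8] addr=0x16e blk=22 s=2: L1-HIT | VC [14, 28, 12]
  [9] addr=0x1c6 blk=28 s=0: VC-HIT | VC [14, 16, 12]
  [10] addr=0x163 blk=22 s=2: L1-HIT | VC [14, 16, 12]
  [11] addr=0x121 blk=18 s=2: MISS | VC [16, 12, 22]
  [12] addr=0x16c blk=22 s=2: VC-HIT | VC [16, 12, 18]
  [13] addr=0x1c8 blk=28 s=0: L1-HIT | VC [16, 12, 18]
  [14] addr=0x1cb blk=28 s=0: L1-HIT | VC [16, 12, 18]
  [15] addr=0x107 blk=16 s=0: VC-HIT | VC [28, 12, 18]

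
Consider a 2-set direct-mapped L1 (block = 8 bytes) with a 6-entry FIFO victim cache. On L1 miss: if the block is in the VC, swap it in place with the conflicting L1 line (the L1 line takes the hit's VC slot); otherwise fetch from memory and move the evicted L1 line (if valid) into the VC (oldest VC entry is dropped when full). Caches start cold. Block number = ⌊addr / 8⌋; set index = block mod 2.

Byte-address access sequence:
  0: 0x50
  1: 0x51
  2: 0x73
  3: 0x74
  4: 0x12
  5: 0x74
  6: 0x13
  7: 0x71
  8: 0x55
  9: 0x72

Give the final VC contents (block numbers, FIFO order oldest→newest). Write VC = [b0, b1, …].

#0 0x50→b10/s0 MISS; vc=[]
#1 0x51→b10/s0 L1-HIT; vc=[]
#2 0x73→b14/s0 MISS; vc=[10]
#3 0x74→b14/s0 L1-HIT; vc=[10]
#4 0x12→b2/s0 MISS; vc=[10,14]
#5 0x74→b14/s0 VC-HIT; vc=[10,2]
#6 0x13→b2/s0 VC-HIT; vc=[10,14]
#7 0x71→b14/s0 VC-HIT; vc=[10,2]
#8 0x55→b10/s0 VC-HIT; vc=[14,2]
#9 0x72→b14/s0 VC-HIT; vc=[10,2]

VC = [10, 2]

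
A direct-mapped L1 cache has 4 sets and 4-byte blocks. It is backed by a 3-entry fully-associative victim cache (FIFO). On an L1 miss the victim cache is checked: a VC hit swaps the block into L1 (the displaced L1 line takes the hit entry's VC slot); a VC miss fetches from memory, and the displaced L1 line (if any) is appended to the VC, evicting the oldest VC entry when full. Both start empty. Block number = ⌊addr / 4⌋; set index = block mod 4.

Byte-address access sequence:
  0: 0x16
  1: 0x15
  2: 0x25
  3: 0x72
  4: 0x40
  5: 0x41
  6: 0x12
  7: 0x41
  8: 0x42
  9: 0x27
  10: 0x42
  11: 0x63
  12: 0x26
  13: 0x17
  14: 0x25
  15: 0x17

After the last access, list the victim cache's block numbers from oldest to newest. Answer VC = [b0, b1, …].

0: 0x16 (blk 5, set 1) → MISS  vc=[]
1: 0x15 (blk 5, set 1) → L1-HIT  vc=[]
2: 0x25 (blk 9, set 1) → MISS  vc=[5]
3: 0x72 (blk 28, set 0) → MISS  vc=[5]
4: 0x40 (blk 16, set 0) → MISS  vc=[5, 28]
5: 0x41 (blk 16, set 0) → L1-HIT  vc=[5, 28]
6: 0x12 (blk 4, set 0) → MISS  vc=[5, 28, 16]
7: 0x41 (blk 16, set 0) → VC-HIT  vc=[5, 28, 4]
8: 0x42 (blk 16, set 0) → L1-HIT  vc=[5, 28, 4]
9: 0x27 (blk 9, set 1) → L1-HIT  vc=[5, 28, 4]
10: 0x42 (blk 16, set 0) → L1-HIT  vc=[5, 28, 4]
11: 0x63 (blk 24, set 0) → MISS  vc=[28, 4, 16]
12: 0x26 (blk 9, set 1) → L1-HIT  vc=[28, 4, 16]
13: 0x17 (blk 5, set 1) → MISS  vc=[4, 16, 9]
14: 0x25 (blk 9, set 1) → VC-HIT  vc=[4, 16, 5]
15: 0x17 (blk 5, set 1) → VC-HIT  vc=[4, 16, 9]

VC = [4, 16, 9]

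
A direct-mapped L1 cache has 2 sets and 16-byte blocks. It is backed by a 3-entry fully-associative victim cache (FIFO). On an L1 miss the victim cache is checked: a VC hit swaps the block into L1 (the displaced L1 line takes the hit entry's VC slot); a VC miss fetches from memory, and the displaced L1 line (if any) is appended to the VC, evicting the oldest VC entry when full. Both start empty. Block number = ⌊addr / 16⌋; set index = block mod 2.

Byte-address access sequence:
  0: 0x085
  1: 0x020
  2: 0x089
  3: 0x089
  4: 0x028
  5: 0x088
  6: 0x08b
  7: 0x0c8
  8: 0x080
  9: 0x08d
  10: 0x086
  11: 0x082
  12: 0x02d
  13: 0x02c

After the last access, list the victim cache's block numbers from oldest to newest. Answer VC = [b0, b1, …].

VC = [8, 12]

#0 0x85→b8/s0 MISS; vc=[]
#1 0x20→b2/s0 MISS; vc=[8]
#2 0x89→b8/s0 VC-HIT; vc=[2]
#3 0x89→b8/s0 L1-HIT; vc=[2]
#4 0x28→b2/s0 VC-HIT; vc=[8]
#5 0x88→b8/s0 VC-HIT; vc=[2]
#6 0x8b→b8/s0 L1-HIT; vc=[2]
#7 0xc8→b12/s0 MISS; vc=[2,8]
#8 0x80→b8/s0 VC-HIT; vc=[2,12]
#9 0x8d→b8/s0 L1-HIT; vc=[2,12]
#10 0x86→b8/s0 L1-HIT; vc=[2,12]
#11 0x82→b8/s0 L1-HIT; vc=[2,12]
#12 0x2d→b2/s0 VC-HIT; vc=[8,12]
#13 0x2c→b2/s0 L1-HIT; vc=[8,12]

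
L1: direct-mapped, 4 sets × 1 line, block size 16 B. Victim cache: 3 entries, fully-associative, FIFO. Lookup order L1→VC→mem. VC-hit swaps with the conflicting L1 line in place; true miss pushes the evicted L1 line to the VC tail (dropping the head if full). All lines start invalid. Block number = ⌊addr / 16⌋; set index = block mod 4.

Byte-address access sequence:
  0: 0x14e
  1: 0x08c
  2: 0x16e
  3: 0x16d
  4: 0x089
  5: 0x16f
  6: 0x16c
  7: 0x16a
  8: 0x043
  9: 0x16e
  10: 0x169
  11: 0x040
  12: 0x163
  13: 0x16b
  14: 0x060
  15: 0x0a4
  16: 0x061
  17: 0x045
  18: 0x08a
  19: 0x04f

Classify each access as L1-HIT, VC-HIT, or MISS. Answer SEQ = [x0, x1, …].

#0 0x14e→b20/s0 MISS; vc=[]
#1 0x8c→b8/s0 MISS; vc=[20]
#2 0x16e→b22/s2 MISS; vc=[20]
#3 0x16d→b22/s2 L1-HIT; vc=[20]
#4 0x89→b8/s0 L1-HIT; vc=[20]
#5 0x16f→b22/s2 L1-HIT; vc=[20]
#6 0x16c→b22/s2 L1-HIT; vc=[20]
#7 0x16a→b22/s2 L1-HIT; vc=[20]
#8 0x43→b4/s0 MISS; vc=[20,8]
#9 0x16e→b22/s2 L1-HIT; vc=[20,8]
#10 0x169→b22/s2 L1-HIT; vc=[20,8]
#11 0x40→b4/s0 L1-HIT; vc=[20,8]
#12 0x163→b22/s2 L1-HIT; vc=[20,8]
#13 0x16b→b22/s2 L1-HIT; vc=[20,8]
#14 0x60→b6/s2 MISS; vc=[20,8,22]
#15 0xa4→b10/s2 MISS; vc=[8,22,6]
#16 0x61→b6/s2 VC-HIT; vc=[8,22,10]
#17 0x45→b4/s0 L1-HIT; vc=[8,22,10]
#18 0x8a→b8/s0 VC-HIT; vc=[4,22,10]
#19 0x4f→b4/s0 VC-HIT; vc=[8,22,10]

SEQ = [MISS, MISS, MISS, L1-HIT, L1-HIT, L1-HIT, L1-HIT, L1-HIT, MISS, L1-HIT, L1-HIT, L1-HIT, L1-HIT, L1-HIT, MISS, MISS, VC-HIT, L1-HIT, VC-HIT, VC-HIT]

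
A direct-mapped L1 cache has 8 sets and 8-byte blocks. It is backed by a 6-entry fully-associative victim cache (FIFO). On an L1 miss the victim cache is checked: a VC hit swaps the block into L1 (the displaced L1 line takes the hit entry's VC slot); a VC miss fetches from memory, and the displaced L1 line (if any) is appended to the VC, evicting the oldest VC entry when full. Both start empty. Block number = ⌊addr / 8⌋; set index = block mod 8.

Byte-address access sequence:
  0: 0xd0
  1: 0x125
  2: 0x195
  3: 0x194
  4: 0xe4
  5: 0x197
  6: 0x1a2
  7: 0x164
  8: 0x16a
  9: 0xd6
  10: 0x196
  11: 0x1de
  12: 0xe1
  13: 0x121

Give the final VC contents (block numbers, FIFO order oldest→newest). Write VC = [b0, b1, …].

#0 0xd0→b26/s2 MISS; vc=[]
#1 0x125→b36/s4 MISS; vc=[]
#2 0x195→b50/s2 MISS; vc=[26]
#3 0x194→b50/s2 L1-HIT; vc=[26]
#4 0xe4→b28/s4 MISS; vc=[26,36]
#5 0x197→b50/s2 L1-HIT; vc=[26,36]
#6 0x1a2→b52/s4 MISS; vc=[26,36,28]
#7 0x164→b44/s4 MISS; vc=[26,36,28,52]
#8 0x16a→b45/s5 MISS; vc=[26,36,28,52]
#9 0xd6→b26/s2 VC-HIT; vc=[50,36,28,52]
#10 0x196→b50/s2 VC-HIT; vc=[26,36,28,52]
#11 0x1de→b59/s3 MISS; vc=[26,36,28,52]
#12 0xe1→b28/s4 VC-HIT; vc=[26,36,44,52]
#13 0x121→b36/s4 VC-HIT; vc=[26,28,44,52]

VC = [26, 28, 44, 52]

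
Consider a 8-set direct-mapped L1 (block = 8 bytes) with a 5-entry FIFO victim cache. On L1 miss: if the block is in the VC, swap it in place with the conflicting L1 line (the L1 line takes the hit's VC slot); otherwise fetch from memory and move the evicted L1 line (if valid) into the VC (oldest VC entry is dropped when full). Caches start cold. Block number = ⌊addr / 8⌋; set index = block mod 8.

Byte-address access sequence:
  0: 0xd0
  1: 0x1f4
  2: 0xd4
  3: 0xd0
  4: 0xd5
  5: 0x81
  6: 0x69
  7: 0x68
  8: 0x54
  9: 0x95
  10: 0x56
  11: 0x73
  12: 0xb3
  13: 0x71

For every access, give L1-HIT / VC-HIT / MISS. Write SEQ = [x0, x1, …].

  [0] addr=0xd0 blk=26 s=2: MISS | VC []
  [1] addr=0x1f4 blk=62 s=6: MISS | VC []
  [2] addr=0xd4 blk=26 s=2: L1-HIT | VC []
  [3] addr=0xd0 blk=26 s=2: L1-HIT | VC []
  [4] addr=0xd5 blk=26 s=2: L1-HIT | VC []
  [5] addr=0x81 blk=16 s=0: MISS | VC []
  [6] addr=0x69 blk=13 s=5: MISS | VC []
  [7] addr=0x68 blk=13 s=5: L1-HIT | VC []
  [8] addr=0x54 blk=10 s=2: MISS | VC [26]
  [9] addr=0x95 blk=18 s=2: MISS | VC [26, 10]
  [10] addr=0x56 blk=10 s=2: VC-HIT | VC [26, 18]
  [11] addr=0x73 blk=14 s=6: MISS | VC [26, 18, 62]
  [12] addr=0xb3 blk=22 s=6: MISS | VC [26, 18, 62, 14]
  [13] addr=0x71 blk=14 s=6: VC-HIT | VC [26, 18, 62, 22]

SEQ = [MISS, MISS, L1-HIT, L1-HIT, L1-HIT, MISS, MISS, L1-HIT, MISS, MISS, VC-HIT, MISS, MISS, VC-HIT]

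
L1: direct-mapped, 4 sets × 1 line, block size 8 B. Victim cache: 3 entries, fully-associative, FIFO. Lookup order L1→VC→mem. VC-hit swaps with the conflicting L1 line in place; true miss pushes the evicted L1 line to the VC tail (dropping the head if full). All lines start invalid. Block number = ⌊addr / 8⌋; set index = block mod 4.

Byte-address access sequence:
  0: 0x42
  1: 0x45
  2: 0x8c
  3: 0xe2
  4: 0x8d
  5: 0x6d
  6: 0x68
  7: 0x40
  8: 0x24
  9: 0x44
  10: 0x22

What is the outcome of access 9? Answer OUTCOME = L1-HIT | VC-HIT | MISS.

OUTCOME = VC-HIT

  [0] addr=0x42 blk=8 s=0: MISS | VC []
  [1] addr=0x45 blk=8 s=0: L1-HIT | VC []
  [2] addr=0x8c blk=17 s=1: MISS | VC []
  [3] addr=0xe2 blk=28 s=0: MISS | VC [8]
  [4] addr=0x8d blk=17 s=1: L1-HIT | VC [8]
  [5] addr=0x6d blk=13 s=1: MISS | VC [8, 17]
  [6] addr=0x68 blk=13 s=1: L1-HIT | VC [8, 17]
  [7] addr=0x40 blk=8 s=0: VC-HIT | VC [28, 17]
  [8] addr=0x24 blk=4 s=0: MISS | VC [28, 17, 8]
  [9] addr=0x44 blk=8 s=0: VC-HIT | VC [28, 17, 4]
  [10] addr=0x22 blk=4 s=0: VC-HIT | VC [28, 17, 8]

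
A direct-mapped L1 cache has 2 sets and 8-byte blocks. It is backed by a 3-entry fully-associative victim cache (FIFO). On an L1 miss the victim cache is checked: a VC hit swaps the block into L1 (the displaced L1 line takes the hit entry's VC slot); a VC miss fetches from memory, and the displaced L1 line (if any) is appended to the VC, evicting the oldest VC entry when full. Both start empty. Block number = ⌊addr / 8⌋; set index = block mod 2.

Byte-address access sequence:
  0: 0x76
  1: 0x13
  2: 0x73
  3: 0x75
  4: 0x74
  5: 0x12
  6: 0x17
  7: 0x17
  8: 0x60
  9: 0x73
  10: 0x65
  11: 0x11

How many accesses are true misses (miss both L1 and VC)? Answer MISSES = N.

MISSES = 3

#0 0x76→b14/s0 MISS; vc=[]
#1 0x13→b2/s0 MISS; vc=[14]
#2 0x73→b14/s0 VC-HIT; vc=[2]
#3 0x75→b14/s0 L1-HIT; vc=[2]
#4 0x74→b14/s0 L1-HIT; vc=[2]
#5 0x12→b2/s0 VC-HIT; vc=[14]
#6 0x17→b2/s0 L1-HIT; vc=[14]
#7 0x17→b2/s0 L1-HIT; vc=[14]
#8 0x60→b12/s0 MISS; vc=[14,2]
#9 0x73→b14/s0 VC-HIT; vc=[12,2]
#10 0x65→b12/s0 VC-HIT; vc=[14,2]
#11 0x11→b2/s0 VC-HIT; vc=[14,12]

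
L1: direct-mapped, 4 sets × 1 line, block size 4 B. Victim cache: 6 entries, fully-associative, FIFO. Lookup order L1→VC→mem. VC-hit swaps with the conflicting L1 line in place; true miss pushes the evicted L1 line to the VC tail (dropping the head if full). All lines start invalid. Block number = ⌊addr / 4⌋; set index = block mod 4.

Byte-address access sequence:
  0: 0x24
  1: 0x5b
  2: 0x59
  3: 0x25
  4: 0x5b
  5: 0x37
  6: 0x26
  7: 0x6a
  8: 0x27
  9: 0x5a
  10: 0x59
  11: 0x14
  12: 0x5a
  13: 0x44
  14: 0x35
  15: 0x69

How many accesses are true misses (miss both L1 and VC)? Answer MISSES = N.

0: 0x24 (blk 9, set 1) → MISS  vc=[]
1: 0x5b (blk 22, set 2) → MISS  vc=[]
2: 0x59 (blk 22, set 2) → L1-HIT  vc=[]
3: 0x25 (blk 9, set 1) → L1-HIT  vc=[]
4: 0x5b (blk 22, set 2) → L1-HIT  vc=[]
5: 0x37 (blk 13, set 1) → MISS  vc=[9]
6: 0x26 (blk 9, set 1) → VC-HIT  vc=[13]
7: 0x6a (blk 26, set 2) → MISS  vc=[13, 22]
8: 0x27 (blk 9, set 1) → L1-HIT  vc=[13, 22]
9: 0x5a (blk 22, set 2) → VC-HIT  vc=[13, 26]
10: 0x59 (blk 22, set 2) → L1-HIT  vc=[13, 26]
11: 0x14 (blk 5, set 1) → MISS  vc=[13, 26, 9]
12: 0x5a (blk 22, set 2) → L1-HIT  vc=[13, 26, 9]
13: 0x44 (blk 17, set 1) → MISS  vc=[13, 26, 9, 5]
14: 0x35 (blk 13, set 1) → VC-HIT  vc=[17, 26, 9, 5]
15: 0x69 (blk 26, set 2) → VC-HIT  vc=[17, 22, 9, 5]

MISSES = 6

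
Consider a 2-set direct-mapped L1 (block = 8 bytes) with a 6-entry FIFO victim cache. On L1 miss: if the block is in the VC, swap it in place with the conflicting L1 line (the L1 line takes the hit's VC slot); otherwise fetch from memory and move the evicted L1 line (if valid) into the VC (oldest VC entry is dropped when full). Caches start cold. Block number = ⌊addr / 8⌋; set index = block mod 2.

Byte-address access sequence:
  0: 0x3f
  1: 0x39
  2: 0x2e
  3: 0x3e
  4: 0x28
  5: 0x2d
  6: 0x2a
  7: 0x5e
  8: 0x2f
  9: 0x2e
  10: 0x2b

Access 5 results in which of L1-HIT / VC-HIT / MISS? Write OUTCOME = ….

#0 0x3f→b7/s1 MISS; vc=[]
#1 0x39→b7/s1 L1-HIT; vc=[]
#2 0x2e→b5/s1 MISS; vc=[7]
#3 0x3e→b7/s1 VC-HIT; vc=[5]
#4 0x28→b5/s1 VC-HIT; vc=[7]
#5 0x2d→b5/s1 L1-HIT; vc=[7]
#6 0x2a→b5/s1 L1-HIT; vc=[7]
#7 0x5e→b11/s1 MISS; vc=[7,5]
#8 0x2f→b5/s1 VC-HIT; vc=[7,11]
#9 0x2e→b5/s1 L1-HIT; vc=[7,11]
#10 0x2b→b5/s1 L1-HIT; vc=[7,11]

OUTCOME = L1-HIT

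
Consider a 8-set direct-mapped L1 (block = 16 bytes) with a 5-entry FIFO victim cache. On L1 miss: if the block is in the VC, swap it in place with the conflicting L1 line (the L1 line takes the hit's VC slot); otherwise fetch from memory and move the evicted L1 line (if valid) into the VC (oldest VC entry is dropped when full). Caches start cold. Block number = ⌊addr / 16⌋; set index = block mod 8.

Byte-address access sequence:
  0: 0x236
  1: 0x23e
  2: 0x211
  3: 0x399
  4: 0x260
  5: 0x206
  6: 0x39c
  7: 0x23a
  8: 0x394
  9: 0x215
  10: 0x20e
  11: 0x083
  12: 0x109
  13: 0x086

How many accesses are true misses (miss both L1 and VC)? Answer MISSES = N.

#0 0x236→b35/s3 MISS; vc=[]
#1 0x23e→b35/s3 L1-HIT; vc=[]
#2 0x211→b33/s1 MISS; vc=[]
#3 0x399→b57/s1 MISS; vc=[33]
#4 0x260→b38/s6 MISS; vc=[33]
#5 0x206→b32/s0 MISS; vc=[33]
#6 0x39c→b57/s1 L1-HIT; vc=[33]
#7 0x23a→b35/s3 L1-HIT; vc=[33]
#8 0x394→b57/s1 L1-HIT; vc=[33]
#9 0x215→b33/s1 VC-HIT; vc=[57]
#10 0x20e→b32/s0 L1-HIT; vc=[57]
#11 0x83→b8/s0 MISS; vc=[57,32]
#12 0x109→b16/s0 MISS; vc=[57,32,8]
#13 0x86→b8/s0 VC-HIT; vc=[57,32,16]

MISSES = 7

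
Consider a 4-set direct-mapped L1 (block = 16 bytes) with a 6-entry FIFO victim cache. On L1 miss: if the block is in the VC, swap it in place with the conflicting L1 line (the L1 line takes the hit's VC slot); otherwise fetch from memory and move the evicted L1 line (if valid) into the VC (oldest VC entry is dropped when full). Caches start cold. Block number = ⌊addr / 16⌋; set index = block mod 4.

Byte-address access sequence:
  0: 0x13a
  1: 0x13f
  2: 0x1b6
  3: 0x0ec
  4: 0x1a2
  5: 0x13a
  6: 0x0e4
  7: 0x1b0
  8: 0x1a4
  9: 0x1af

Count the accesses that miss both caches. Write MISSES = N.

MISSES = 4

#0 0x13a→b19/s3 MISS; vc=[]
#1 0x13f→b19/s3 L1-HIT; vc=[]
#2 0x1b6→b27/s3 MISS; vc=[19]
#3 0xec→b14/s2 MISS; vc=[19]
#4 0x1a2→b26/s2 MISS; vc=[19,14]
#5 0x13a→b19/s3 VC-HIT; vc=[27,14]
#6 0xe4→b14/s2 VC-HIT; vc=[27,26]
#7 0x1b0→b27/s3 VC-HIT; vc=[19,26]
#8 0x1a4→b26/s2 VC-HIT; vc=[19,14]
#9 0x1af→b26/s2 L1-HIT; vc=[19,14]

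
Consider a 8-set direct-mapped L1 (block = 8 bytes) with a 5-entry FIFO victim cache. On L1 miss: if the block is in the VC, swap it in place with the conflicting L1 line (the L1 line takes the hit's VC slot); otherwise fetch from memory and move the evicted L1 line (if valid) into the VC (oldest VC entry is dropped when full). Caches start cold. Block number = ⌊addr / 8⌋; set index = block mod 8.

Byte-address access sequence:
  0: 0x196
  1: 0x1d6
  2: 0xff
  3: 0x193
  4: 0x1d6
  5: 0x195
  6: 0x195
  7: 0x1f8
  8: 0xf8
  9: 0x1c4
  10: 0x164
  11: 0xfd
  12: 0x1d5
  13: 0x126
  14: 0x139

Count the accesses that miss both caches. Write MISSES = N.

0: 0x196 (blk 50, set 2) → MISS  vc=[]
1: 0x1d6 (blk 58, set 2) → MISS  vc=[50]
2: 0xff (blk 31, set 7) → MISS  vc=[50]
3: 0x193 (blk 50, set 2) → VC-HIT  vc=[58]
4: 0x1d6 (blk 58, set 2) → VC-HIT  vc=[50]
5: 0x195 (blk 50, set 2) → VC-HIT  vc=[58]
6: 0x195 (blk 50, set 2) → L1-HIT  vc=[58]
7: 0x1f8 (blk 63, set 7) → MISS  vc=[58, 31]
8: 0xf8 (blk 31, set 7) → VC-HIT  vc=[58, 63]
9: 0x1c4 (blk 56, set 0) → MISS  vc=[58, 63]
10: 0x164 (blk 44, set 4) → MISS  vc=[58, 63]
11: 0xfd (blk 31, set 7) → L1-HIT  vc=[58, 63]
12: 0x1d5 (blk 58, set 2) → VC-HIT  vc=[50, 63]
13: 0x126 (blk 36, set 4) → MISS  vc=[50, 63, 44]
14: 0x139 (blk 39, set 7) → MISS  vc=[50, 63, 44, 31]

MISSES = 8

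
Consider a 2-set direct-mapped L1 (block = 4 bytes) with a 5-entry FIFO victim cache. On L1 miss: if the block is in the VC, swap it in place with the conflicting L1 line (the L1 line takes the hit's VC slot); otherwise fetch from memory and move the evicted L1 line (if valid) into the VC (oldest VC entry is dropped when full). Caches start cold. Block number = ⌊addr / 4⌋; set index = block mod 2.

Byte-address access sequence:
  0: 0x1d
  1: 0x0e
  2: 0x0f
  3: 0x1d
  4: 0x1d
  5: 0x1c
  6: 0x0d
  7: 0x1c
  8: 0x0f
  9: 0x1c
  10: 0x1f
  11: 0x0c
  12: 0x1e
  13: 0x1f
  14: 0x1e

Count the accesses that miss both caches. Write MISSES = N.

MISSES = 2

  [0] addr=0x1d blk=7 s=1: MISS | VC []
  [1] addr=0xe blk=3 s=1: MISS | VC [7]
  [2] addr=0xf blk=3 s=1: L1-HIT | VC [7]
  [3] addr=0x1d blk=7 s=1: VC-HIT | VC [3]
  [4] addr=0x1d blk=7 s=1: L1-HIT | VC [3]
  [5] addr=0x1c blk=7 s=1: L1-HIT | VC [3]
  [6] addr=0xd blk=3 s=1: VC-HIT | VC [7]
  [7] addr=0x1c blk=7 s=1: VC-HIT | VC [3]
  [8] addr=0xf blk=3 s=1: VC-HIT | VC [7]
  [9] addr=0x1c blk=7 s=1: VC-HIT | VC [3]
  [10] addr=0x1f blk=7 s=1: L1-HIT | VC [3]
  [11] addr=0xc blk=3 s=1: VC-HIT | VC [7]
  [12] addr=0x1e blk=7 s=1: VC-HIT | VC [3]
  [13] addr=0x1f blk=7 s=1: L1-HIT | VC [3]
  [14] addr=0x1e blk=7 s=1: L1-HIT | VC [3]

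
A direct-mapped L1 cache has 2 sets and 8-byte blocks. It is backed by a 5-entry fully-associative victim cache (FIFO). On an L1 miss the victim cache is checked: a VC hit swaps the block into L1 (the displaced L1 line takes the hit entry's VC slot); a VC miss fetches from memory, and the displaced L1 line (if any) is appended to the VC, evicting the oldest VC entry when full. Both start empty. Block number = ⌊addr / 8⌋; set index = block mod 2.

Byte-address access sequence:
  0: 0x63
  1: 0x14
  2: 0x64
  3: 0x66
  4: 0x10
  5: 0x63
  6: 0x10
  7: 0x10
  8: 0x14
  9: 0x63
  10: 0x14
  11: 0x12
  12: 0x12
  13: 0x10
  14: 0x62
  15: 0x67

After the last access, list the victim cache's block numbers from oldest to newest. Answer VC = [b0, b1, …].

0: 0x63 (blk 12, set 0) → MISS  vc=[]
1: 0x14 (blk 2, set 0) → MISS  vc=[12]
2: 0x64 (blk 12, set 0) → VC-HIT  vc=[2]
3: 0x66 (blk 12, set 0) → L1-HIT  vc=[2]
4: 0x10 (blk 2, set 0) → VC-HIT  vc=[12]
5: 0x63 (blk 12, set 0) → VC-HIT  vc=[2]
6: 0x10 (blk 2, set 0) → VC-HIT  vc=[12]
7: 0x10 (blk 2, set 0) → L1-HIT  vc=[12]
8: 0x14 (blk 2, set 0) → L1-HIT  vc=[12]
9: 0x63 (blk 12, set 0) → VC-HIT  vc=[2]
10: 0x14 (blk 2, set 0) → VC-HIT  vc=[12]
11: 0x12 (blk 2, set 0) → L1-HIT  vc=[12]
12: 0x12 (blk 2, set 0) → L1-HIT  vc=[12]
13: 0x10 (blk 2, set 0) → L1-HIT  vc=[12]
14: 0x62 (blk 12, set 0) → VC-HIT  vc=[2]
15: 0x67 (blk 12, set 0) → L1-HIT  vc=[2]

VC = [2]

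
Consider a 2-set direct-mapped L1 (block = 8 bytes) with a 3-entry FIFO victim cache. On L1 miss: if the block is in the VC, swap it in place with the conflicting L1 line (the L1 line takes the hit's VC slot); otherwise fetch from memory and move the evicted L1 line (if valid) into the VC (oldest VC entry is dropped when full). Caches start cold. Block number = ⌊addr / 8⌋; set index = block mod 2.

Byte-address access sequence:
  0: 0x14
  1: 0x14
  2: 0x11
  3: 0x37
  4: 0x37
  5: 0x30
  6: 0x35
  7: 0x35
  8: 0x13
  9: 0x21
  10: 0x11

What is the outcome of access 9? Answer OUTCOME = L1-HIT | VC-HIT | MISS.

  [0] addr=0x14 blk=2 s=0: MISS | VC []
  [1] addr=0x14 blk=2 s=0: L1-HIT | VC []
  [2] addr=0x11 blk=2 s=0: L1-HIT | VC []
  [3] addr=0x37 blk=6 s=0: MISS | VC [2]
  [4] addr=0x37 blk=6 s=0: L1-HIT | VC [2]
  [5] addr=0x30 blk=6 s=0: L1-HIT | VC [2]
  [6] addr=0x35 blk=6 s=0: L1-HIT | VC [2]
  [7] addr=0x35 blk=6 s=0: L1-HIT | VC [2]
  [8] addr=0x13 blk=2 s=0: VC-HIT | VC [6]
  [9] addr=0x21 blk=4 s=0: MISS | VC [6, 2]
  [10] addr=0x11 blk=2 s=0: VC-HIT | VC [6, 4]

OUTCOME = MISS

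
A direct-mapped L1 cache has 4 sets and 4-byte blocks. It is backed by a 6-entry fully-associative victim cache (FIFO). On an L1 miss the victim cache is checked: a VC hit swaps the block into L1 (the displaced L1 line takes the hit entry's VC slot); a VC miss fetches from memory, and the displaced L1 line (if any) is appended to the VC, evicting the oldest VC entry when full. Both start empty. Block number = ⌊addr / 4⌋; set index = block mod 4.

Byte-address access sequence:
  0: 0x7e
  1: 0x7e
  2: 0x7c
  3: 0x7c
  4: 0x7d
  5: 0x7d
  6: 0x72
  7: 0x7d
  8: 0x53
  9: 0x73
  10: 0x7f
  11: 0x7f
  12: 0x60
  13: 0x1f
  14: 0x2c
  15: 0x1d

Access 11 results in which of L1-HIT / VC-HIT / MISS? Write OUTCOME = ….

OUTCOME = L1-HIT

#0 0x7e→b31/s3 MISS; vc=[]
#1 0x7e→b31/s3 L1-HIT; vc=[]
#2 0x7c→b31/s3 L1-HIT; vc=[]
#3 0x7c→b31/s3 L1-HIT; vc=[]
#4 0x7d→b31/s3 L1-HIT; vc=[]
#5 0x7d→b31/s3 L1-HIT; vc=[]
#6 0x72→b28/s0 MISS; vc=[]
#7 0x7d→b31/s3 L1-HIT; vc=[]
#8 0x53→b20/s0 MISS; vc=[28]
#9 0x73→b28/s0 VC-HIT; vc=[20]
#10 0x7f→b31/s3 L1-HIT; vc=[20]
#11 0x7f→b31/s3 L1-HIT; vc=[20]
#12 0x60→b24/s0 MISS; vc=[20,28]
#13 0x1f→b7/s3 MISS; vc=[20,28,31]
#14 0x2c→b11/s3 MISS; vc=[20,28,31,7]
#15 0x1d→b7/s3 VC-HIT; vc=[20,28,31,11]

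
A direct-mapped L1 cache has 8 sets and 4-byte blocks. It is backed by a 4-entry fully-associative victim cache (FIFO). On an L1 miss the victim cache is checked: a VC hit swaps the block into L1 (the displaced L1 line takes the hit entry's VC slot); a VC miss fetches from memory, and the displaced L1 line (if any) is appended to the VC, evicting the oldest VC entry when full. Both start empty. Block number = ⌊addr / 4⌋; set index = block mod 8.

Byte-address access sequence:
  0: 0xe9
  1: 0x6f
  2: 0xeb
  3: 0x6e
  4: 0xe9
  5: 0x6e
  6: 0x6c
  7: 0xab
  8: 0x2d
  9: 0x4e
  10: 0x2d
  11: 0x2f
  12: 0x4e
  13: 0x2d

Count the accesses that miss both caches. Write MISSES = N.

MISSES = 5

#0 0xe9→b58/s2 MISS; vc=[]
#1 0x6f→b27/s3 MISS; vc=[]
#2 0xeb→b58/s2 L1-HIT; vc=[]
#3 0x6e→b27/s3 L1-HIT; vc=[]
#4 0xe9→b58/s2 L1-HIT; vc=[]
#5 0x6e→b27/s3 L1-HIT; vc=[]
#6 0x6c→b27/s3 L1-HIT; vc=[]
#7 0xab→b42/s2 MISS; vc=[58]
#8 0x2d→b11/s3 MISS; vc=[58,27]
#9 0x4e→b19/s3 MISS; vc=[58,27,11]
#10 0x2d→b11/s3 VC-HIT; vc=[58,27,19]
#11 0x2f→b11/s3 L1-HIT; vc=[58,27,19]
#12 0x4e→b19/s3 VC-HIT; vc=[58,27,11]
#13 0x2d→b11/s3 VC-HIT; vc=[58,27,19]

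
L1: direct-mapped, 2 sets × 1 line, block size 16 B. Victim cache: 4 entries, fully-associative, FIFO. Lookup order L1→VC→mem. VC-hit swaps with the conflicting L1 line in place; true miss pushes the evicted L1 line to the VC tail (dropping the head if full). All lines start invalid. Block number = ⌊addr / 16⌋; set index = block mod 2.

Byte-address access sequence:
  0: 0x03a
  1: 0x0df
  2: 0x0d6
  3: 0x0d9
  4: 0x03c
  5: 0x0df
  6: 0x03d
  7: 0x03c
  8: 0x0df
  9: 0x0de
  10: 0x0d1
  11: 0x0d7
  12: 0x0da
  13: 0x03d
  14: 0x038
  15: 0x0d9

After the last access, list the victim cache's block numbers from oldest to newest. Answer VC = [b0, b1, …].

  [0] addr=0x3a blk=3 s=1: MISS | VC []
  [1] addr=0xdf blk=13 s=1: MISS | VC [3]
  [2] addr=0xd6 blk=13 s=1: L1-HIT | VC [3]
  [3] addr=0xd9 blk=13 s=1: L1-HIT | VC [3]
  [4] addr=0x3c blk=3 s=1: VC-HIT | VC [13]
  [5] addr=0xdf blk=13 s=1: VC-HIT | VC [3]
  [6] addr=0x3d blk=3 s=1: VC-HIT | VC [13]
  [7] addr=0x3c blk=3 s=1: L1-HIT | VC [13]
  [8] addr=0xdf blk=13 s=1: VC-HIT | VC [3]
  [9] addr=0xde blk=13 s=1: L1-HIT | VC [3]
  [10] addr=0xd1 blk=13 s=1: L1-HIT | VC [3]
  [11] addr=0xd7 blk=13 s=1: L1-HIT | VC [3]
  [12] addr=0xda blk=13 s=1: L1-HIT | VC [3]
  [13] addr=0x3d blk=3 s=1: VC-HIT | VC [13]
  [14] addr=0x38 blk=3 s=1: L1-HIT | VC [13]
  [15] addr=0xd9 blk=13 s=1: VC-HIT | VC [3]

VC = [3]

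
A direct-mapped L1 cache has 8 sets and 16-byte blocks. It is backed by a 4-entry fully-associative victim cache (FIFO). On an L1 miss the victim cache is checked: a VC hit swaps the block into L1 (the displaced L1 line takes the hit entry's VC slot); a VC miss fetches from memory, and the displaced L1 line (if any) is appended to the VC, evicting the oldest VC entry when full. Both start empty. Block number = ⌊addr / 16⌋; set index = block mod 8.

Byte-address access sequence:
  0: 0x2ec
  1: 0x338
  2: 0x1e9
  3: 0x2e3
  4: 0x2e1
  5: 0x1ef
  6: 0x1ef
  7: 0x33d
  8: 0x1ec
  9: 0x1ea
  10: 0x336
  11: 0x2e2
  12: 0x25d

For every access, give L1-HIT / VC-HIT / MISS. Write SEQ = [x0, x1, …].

#0 0x2ec→b46/s6 MISS; vc=[]
#1 0x338→b51/s3 MISS; vc=[]
#2 0x1e9→b30/s6 MISS; vc=[46]
#3 0x2e3→b46/s6 VC-HIT; vc=[30]
#4 0x2e1→b46/s6 L1-HIT; vc=[30]
#5 0x1ef→b30/s6 VC-HIT; vc=[46]
#6 0x1ef→b30/s6 L1-HIT; vc=[46]
#7 0x33d→b51/s3 L1-HIT; vc=[46]
#8 0x1ec→b30/s6 L1-HIT; vc=[46]
#9 0x1ea→b30/s6 L1-HIT; vc=[46]
#10 0x336→b51/s3 L1-HIT; vc=[46]
#11 0x2e2→b46/s6 VC-HIT; vc=[30]
#12 0x25d→b37/s5 MISS; vc=[30]

SEQ = [MISS, MISS, MISS, VC-HIT, L1-HIT, VC-HIT, L1-HIT, L1-HIT, L1-HIT, L1-HIT, L1-HIT, VC-HIT, MISS]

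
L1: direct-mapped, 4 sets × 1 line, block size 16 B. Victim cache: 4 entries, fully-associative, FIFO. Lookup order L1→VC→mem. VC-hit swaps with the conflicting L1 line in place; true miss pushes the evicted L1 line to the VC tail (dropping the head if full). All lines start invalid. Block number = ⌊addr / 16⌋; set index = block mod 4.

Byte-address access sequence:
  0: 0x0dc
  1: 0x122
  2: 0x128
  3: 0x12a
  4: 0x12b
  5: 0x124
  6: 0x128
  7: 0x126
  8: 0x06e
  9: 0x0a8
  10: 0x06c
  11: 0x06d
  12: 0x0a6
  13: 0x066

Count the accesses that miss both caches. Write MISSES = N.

MISSES = 4

0: 0xdc (blk 13, set 1) → MISS  vc=[]
1: 0x122 (blk 18, set 2) → MISS  vc=[]
2: 0x128 (blk 18, set 2) → L1-HIT  vc=[]
3: 0x12a (blk 18, set 2) → L1-HIT  vc=[]
4: 0x12b (blk 18, set 2) → L1-HIT  vc=[]
5: 0x124 (blk 18, set 2) → L1-HIT  vc=[]
6: 0x128 (blk 18, set 2) → L1-HIT  vc=[]
7: 0x126 (blk 18, set 2) → L1-HIT  vc=[]
8: 0x6e (blk 6, set 2) → MISS  vc=[18]
9: 0xa8 (blk 10, set 2) → MISS  vc=[18, 6]
10: 0x6c (blk 6, set 2) → VC-HIT  vc=[18, 10]
11: 0x6d (blk 6, set 2) → L1-HIT  vc=[18, 10]
12: 0xa6 (blk 10, set 2) → VC-HIT  vc=[18, 6]
13: 0x66 (blk 6, set 2) → VC-HIT  vc=[18, 10]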